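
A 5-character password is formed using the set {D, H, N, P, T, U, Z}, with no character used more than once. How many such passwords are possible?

This is a permutation of 5 out of 7: P(7,5) = 7!/2!.
7 × 6 × 5 × 4 × 3 = 2520.

2520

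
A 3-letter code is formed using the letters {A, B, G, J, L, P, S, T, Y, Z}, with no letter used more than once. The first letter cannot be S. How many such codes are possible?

648

The first letter has 10−1 = 9 choices (anything except S).
The remaining 2 letters are filled from the other 9 symbols without repetition: 9 × 8 = 72.
Total: 9 × 72 = 648.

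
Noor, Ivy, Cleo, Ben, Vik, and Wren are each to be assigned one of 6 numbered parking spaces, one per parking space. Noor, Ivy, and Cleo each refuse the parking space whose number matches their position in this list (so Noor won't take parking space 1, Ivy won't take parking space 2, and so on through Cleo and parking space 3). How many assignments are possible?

426

Let Aᵢ (for i ∈ {1, 2, 3}) be the placements that put person i in their forbidden parking space. Any j of these fix j positions, leaving (6−j)! ways to fill the rest, and there are C(3,j) ways to pick which j.
By inclusion–exclusion, the number of valid placements is Σ_{j=0}^{3} (−1)^j C(3,j)·(6−j)!.
Computing: 720 − 360 + 72 − 6 = 426.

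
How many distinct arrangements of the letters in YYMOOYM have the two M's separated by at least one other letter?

Total arrangements of YYMOOYM: 7!/(3!·2!·2!) = 210.
Arrangements with the M's together: treat MM as one letter, giving (6)!/(3!·2!) = 60.
Subtracting, 210 − 60 = 150 arrangements keep the M's apart.

150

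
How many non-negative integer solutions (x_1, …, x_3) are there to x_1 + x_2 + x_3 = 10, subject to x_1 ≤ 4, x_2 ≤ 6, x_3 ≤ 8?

Ignoring the caps, the number of non-negative solutions to x_1+…+x_3 = 10 is C(12,2) = 66.
Subtract solutions that violate a single cap (substitute x_i' = x_i − (cap_i+1)): x_1 ≥ 5 gives C(7,2) = 21; x_2 ≥ 7 gives C(5,2) = 10; x_3 ≥ 9 gives C(3,2) = 3. Together 34.
No two caps can be exceeded simultaneously, so the pair terms are all 0.
By inclusion–exclusion the count is 66 − 34 + 0 = 32.

32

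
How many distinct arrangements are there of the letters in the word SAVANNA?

The 7 letters of SAVANNA have repeats: A appearing 3 times and N appearing twice.
The number of distinct arrangements is 7!/(3!·2!) = 5040/12 = 420.

420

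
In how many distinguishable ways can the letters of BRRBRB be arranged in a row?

20

BRRBRB has 6 letters with B appearing 3 times and R appearing 3 times.
Dividing 6! = 720 by 3!·3! = 36 for the repeated letters gives 20.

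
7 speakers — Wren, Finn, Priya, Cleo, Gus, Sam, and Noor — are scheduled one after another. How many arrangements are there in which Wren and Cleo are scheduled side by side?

1440

Treat {Wren, Cleo} as a single unit. There are 6 units to order, and the pair itself can be ordered 2 ways.
So the count is 2·(6)! = 1440.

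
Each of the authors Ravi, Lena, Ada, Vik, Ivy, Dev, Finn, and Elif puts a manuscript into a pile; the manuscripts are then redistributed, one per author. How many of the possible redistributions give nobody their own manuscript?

14833

Let Aᵢ be the assignments in which author i gets their own manuscript. We want the size of the complement of A₁∪…∪A_8.
By inclusion–exclusion this is Σ_{j=0}^{8} (−1)^j C(8,j)·(8−j)!.
Computing: 40320 − 40320 + 20160 − 6720 + 1680 − 336 + 56 − 8 + 1 = 14833.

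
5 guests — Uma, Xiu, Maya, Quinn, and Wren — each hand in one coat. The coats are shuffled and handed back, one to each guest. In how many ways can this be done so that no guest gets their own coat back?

44

Let Aᵢ be the assignments in which guest i gets their own coat. We want the size of the complement of A₁∪…∪A_5.
By inclusion–exclusion this is Σ_{j=0}^{5} (−1)^j C(5,j)·(5−j)!.
Computing: 120 − 120 + 60 − 20 + 5 − 1 = 44.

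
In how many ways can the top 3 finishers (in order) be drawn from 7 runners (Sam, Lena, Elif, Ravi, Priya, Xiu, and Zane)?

There are 7 choices for 1st place, 6 for 2nd, and 5 for 3rd.
That gives 7 × 6 × 5 = 210.

210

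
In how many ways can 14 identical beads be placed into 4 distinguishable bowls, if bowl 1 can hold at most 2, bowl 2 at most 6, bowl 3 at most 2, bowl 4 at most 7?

18

Ignoring the caps, the number of non-negative solutions to x_1+…+x_4 = 14 is C(17,3) = 680.
Subtract solutions that violate a single cap (substitute x_i' = x_i − (cap_i+1)): x_1 ≥ 3 gives C(14,3) = 364; x_2 ≥ 7 gives C(10,3) = 120; x_3 ≥ 3 gives C(14,3) = 364; x_4 ≥ 8 gives C(9,3) = 84. Together 932.
Add back pairs where two caps are both exceeded: 35 + 165 + 20 + 35 + 0 + 20 = 275.
Subtract triples: 4 + 0 + 1 + 0 = 5.
By inclusion–exclusion the count is 680 − 932 + 275 − 5 = 18.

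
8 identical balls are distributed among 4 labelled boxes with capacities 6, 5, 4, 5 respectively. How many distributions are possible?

121

Without the upper bounds there are C(11,3) = 165 ways to split 8 among 4 boxes.
Subtract solutions that violate a single cap (substitute x_i' = x_i − (cap_i+1)): x_1 ≥ 7 gives C(4,3) = 4; x_2 ≥ 6 gives C(5,3) = 10; x_3 ≥ 5 gives C(6,3) = 20; x_4 ≥ 6 gives C(5,3) = 10. Together 44.
No two caps can be exceeded simultaneously, so the pair terms are all 0.
By inclusion–exclusion the count is 165 − 44 + 0 = 121.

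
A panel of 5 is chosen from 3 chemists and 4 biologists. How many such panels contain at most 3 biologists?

18

Split by how many biologists are chosen (0 through 3).
Sum: C(4,0)·C(3,5) + C(4,1)·C(3,4) + C(4,2)·C(3,3) + C(4,3)·C(3,2) = 0 + 0 + 6 + 12 = 18.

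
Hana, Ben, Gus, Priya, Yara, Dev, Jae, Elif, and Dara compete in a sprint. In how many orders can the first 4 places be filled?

3024

There are 9 choices for 1st place, 8 for 2nd, and so on down to 6 for position 4.
That gives 9 × 8 × 7 × 6 = 3024.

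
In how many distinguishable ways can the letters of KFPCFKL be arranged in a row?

The 7 letters of KFPCFKL have repeats: F appearing twice and K appearing twice.
The number of distinct arrangements is 7!/(2!·2!) = 5040/4 = 1260.

1260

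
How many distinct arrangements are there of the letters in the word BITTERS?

The 7 letters of BITTERS have repeats: T appearing twice.
So there are 7! / (2!) = 2520 distinguishable arrangements.

2520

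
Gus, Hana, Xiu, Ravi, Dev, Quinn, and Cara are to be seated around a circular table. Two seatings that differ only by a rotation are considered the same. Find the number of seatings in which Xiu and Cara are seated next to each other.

Glue Xiu and Cara into a block (2 internal orders). Seating 6 units around a circle gives (5)! arrangements.
So 2 × (5)! = 2 × 120 = 240.

240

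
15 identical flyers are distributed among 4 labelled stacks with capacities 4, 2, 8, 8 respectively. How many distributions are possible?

75

By stars and bars, unrestricted non-negative solutions to x_1+…+x_4 = 15 number C(15+3,3) = 816.
Subtract solutions that violate a single cap (substitute x_i' = x_i − (cap_i+1)): x_1 ≥ 5 gives C(13,3) = 286; x_2 ≥ 3 gives C(15,3) = 455; x_3 ≥ 9 gives C(9,3) = 84; x_4 ≥ 9 gives C(9,3) = 84. Together 909.
Add back pairs where two caps are both exceeded: 120 + 4 + 4 + 20 + 20 + 0 = 168.
By inclusion–exclusion the count is 816 − 909 + 168 = 75.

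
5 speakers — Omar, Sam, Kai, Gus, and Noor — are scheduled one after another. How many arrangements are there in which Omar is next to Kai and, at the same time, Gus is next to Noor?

Treat {Omar,Kai} as one block (2 orders) and {Gus,Noor} as another (2 orders).
That leaves 3 units to arrange: 2 × 2 × 3! = 4 × 6 = 24.

24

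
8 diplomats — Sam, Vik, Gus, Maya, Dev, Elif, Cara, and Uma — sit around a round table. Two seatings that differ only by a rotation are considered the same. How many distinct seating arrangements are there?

5040

Fix one person's seat to break rotational symmetry; the remaining 7 people can be arranged in (7)! = 5040 ways.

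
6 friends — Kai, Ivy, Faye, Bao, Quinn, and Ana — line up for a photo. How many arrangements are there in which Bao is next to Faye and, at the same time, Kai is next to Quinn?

96

Treat {Bao,Faye} as one block (2 orders) and {Kai,Quinn} as another (2 orders).
That leaves 4 units to arrange: 2 × 2 × 4! = 4 × 24 = 96.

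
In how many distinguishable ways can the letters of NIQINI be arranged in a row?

60

Letter multiplicities in NIQINI: I×3, N×2, Q×1.
So there are 6! / (3!·2!) = 60 distinguishable arrangements.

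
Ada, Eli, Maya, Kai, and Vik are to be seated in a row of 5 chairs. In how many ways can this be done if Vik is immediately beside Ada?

Glue Vik and Ada into one block (2 internal orders), leaving 4 units to arrange in a row.
So the count is 2·(4)! = 48.

48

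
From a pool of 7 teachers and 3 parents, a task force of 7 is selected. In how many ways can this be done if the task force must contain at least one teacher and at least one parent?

119

With no constraint there are C(10,7) = 120 possible selections.
Selections missing a whole group: no teachers → C(3,7) = 0; no parents → C(7,7) = 1.
Both groups omitted at once is impossible, so 120 − 1 = 119.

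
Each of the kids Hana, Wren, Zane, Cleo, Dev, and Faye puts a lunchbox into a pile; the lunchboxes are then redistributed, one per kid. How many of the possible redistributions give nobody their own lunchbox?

Count assignments avoiding every fixed point. For any j of the 6 kids fixed to their own lunchbox, the other 6−j can be arranged in (6−j)! ways.
By inclusion–exclusion this is Σ_{j=0}^{6} (−1)^j C(6,j)·(6−j)!.
Computing: 720 − 720 + 360 − 120 + 30 − 6 + 1 = 265.

265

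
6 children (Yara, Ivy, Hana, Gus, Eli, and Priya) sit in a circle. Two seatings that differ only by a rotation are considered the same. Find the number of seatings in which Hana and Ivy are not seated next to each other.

All circular seatings of 6 people number (5)! = 120.
Those with Hana next to Ivy: fuse the pair into one unit and seat 5 units around a circle — 2·(4)! = 48.
Subtracting, 120 − 48 = 72.

72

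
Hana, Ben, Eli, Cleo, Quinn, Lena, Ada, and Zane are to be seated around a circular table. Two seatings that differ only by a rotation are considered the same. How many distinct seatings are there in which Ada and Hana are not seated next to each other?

3600

Without the restriction there are (7)! = 5040 seatings.
Those with Ada next to Hana: fuse the pair into one unit and seat 7 units around a circle — 2·(6)! = 1440.
Subtracting, 5040 − 1440 = 3600.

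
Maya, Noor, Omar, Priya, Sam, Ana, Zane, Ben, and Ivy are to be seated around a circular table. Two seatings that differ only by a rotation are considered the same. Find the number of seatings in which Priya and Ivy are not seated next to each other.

Without the restriction there are (8)! = 40320 seatings.
Seatings with Priya beside Ivy: treat them as a block with 2 internal orders, giving 2 × (7)! = 10080.
Subtracting, 40320 − 10080 = 30240.

30240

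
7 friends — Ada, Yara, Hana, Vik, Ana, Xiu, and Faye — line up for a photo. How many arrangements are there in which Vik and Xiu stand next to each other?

1440

Treat {Vik, Xiu} as a single unit. There are 6 units to order, and the pair itself can be ordered 2 ways.
That gives 2 × 6! = 2 × 720 = 1440.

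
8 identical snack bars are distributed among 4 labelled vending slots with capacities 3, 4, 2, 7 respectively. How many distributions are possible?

Ignoring the caps, the number of non-negative solutions to x_1+…+x_4 = 8 is C(11,3) = 165.
Subtract solutions that violate a single cap (substitute x_i' = x_i − (cap_i+1)): x_1 ≥ 4 gives C(7,3) = 35; x_2 ≥ 5 gives C(6,3) = 20; x_3 ≥ 3 gives C(8,3) = 56; x_4 ≥ 8 gives C(3,3) = 1. Together 112.
Add back pairs where two caps are both exceeded: 0 + 4 + 0 + 1 + 0 + 0 = 5.
By inclusion–exclusion the count is 165 − 112 + 5 = 58.

58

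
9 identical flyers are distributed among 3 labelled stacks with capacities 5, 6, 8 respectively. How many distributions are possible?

38

Ignoring the caps, the number of non-negative solutions to x_1+…+x_3 = 9 is C(11,2) = 55.
Subtract solutions that violate a single cap (substitute x_i' = x_i − (cap_i+1)): x_1 ≥ 6 gives C(5,2) = 10; x_2 ≥ 7 gives C(4,2) = 6; x_3 ≥ 9 gives C(2,2) = 1. Together 17.
No two caps can be exceeded simultaneously, so the pair terms are all 0.
By inclusion–exclusion the count is 55 − 17 + 0 = 38.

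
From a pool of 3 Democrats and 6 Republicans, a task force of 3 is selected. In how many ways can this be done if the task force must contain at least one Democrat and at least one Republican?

With no constraint there are C(9,3) = 84 possible selections.
Subtract selections that omit an entire group: no Democrats → C(6,3) = 20; no Republicans → C(3,3) = 1.
Both groups omitted at once is impossible, so 84 − 21 = 63.

63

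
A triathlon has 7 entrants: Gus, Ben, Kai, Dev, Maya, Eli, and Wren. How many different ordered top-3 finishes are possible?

This is an ordered selection of 3 from 7: P(7,3).
That gives 7 × 6 × 5 = 210.

210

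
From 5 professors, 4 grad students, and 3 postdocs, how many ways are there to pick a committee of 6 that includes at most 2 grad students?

672

Split by how many grad students are chosen (0 through 2).
Sum: C(4,0)·C(8,6) + C(4,1)·C(8,5) + C(4,2)·C(8,4) = 28 + 224 + 420 = 672.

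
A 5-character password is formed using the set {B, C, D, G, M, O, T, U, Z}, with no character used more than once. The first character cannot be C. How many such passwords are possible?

The first character has 9−1 = 8 choices (anything except C).
The remaining 4 characters are filled from the other 8 symbols without repetition: 8 × 7 × 6 × 5 = 1680.
Total: 8 × 1680 = 13440.

13440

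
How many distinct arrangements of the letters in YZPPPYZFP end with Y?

Fix Y in the last position and arrange the remaining 8 letters.
Those 8 letters have P appearing 4 times and Z appearing twice, giving (8)!/(4!·2!) = 840.

840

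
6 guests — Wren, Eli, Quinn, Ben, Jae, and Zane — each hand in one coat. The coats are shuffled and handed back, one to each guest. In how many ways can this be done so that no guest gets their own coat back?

This is the derangement count D_6: permutations of 6 items with no fixed point.
By inclusion–exclusion this is Σ_{j=0}^{6} (−1)^j C(6,j)·(6−j)!.
Computing: 720 − 720 + 360 − 120 + 30 − 6 + 1 = 265.

265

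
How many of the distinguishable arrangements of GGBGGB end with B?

With the last slot taken by B, it remains to arrange the other 5 letters (GGGGB).
Those 5 letters have G appearing 4 times, giving (5)!/(4!) = 5.

5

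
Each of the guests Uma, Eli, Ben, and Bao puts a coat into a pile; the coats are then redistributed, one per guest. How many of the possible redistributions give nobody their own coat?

Let Aᵢ be the assignments in which guest i gets their own coat. We want the size of the complement of A₁∪…∪A_4.
By inclusion–exclusion this is Σ_{j=0}^{4} (−1)^j C(4,j)·(4−j)!.
Computing: 24 − 24 + 12 − 4 + 1 = 9.

9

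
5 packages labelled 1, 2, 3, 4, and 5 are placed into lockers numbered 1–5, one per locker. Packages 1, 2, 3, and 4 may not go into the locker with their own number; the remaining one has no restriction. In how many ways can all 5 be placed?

Let Aᵢ (for 1 ≤ i ≤ 4) be the placements that put package i in its forbidden locker. Any j of these fix j positions, leaving (5−j)! ways to fill the rest, and there are C(4,j) ways to pick which j.
By inclusion–exclusion, the number of valid placements is Σ_{j=0}^{4} (−1)^j C(4,j)·(5−j)!.
Computing: 120 − 96 + 36 − 8 + 1 = 53.

53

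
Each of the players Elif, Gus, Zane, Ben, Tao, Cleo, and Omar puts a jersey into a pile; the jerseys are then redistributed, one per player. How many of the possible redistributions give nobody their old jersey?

1854

Let Aᵢ be the assignments in which player i gets their old jersey. We want the size of the complement of A₁∪…∪A_7.
By inclusion–exclusion this is Σ_{j=0}^{7} (−1)^j C(7,j)·(7−j)!.
Computing: 5040 − 5040 + 2520 − 840 + 210 − 42 + 7 − 1 = 1854.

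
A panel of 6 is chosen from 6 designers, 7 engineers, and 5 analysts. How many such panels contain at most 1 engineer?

3696

Split by how many engineers are chosen (0 through 1).
Sum: C(7,0)·C(11,6) + C(7,1)·C(11,5) = 462 + 3234 = 3696.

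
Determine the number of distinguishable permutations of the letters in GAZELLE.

Letter multiplicities in GAZELLE: A×1, E×2, G×1, L×2, Z×1.
So there are 7! / (2!·2!) = 1260 distinguishable arrangements.

1260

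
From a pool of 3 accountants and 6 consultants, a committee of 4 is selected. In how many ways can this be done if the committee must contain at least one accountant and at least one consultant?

Unrestricted: C(9,4) = 126 ways to pick any 4 of the 9.
Selections missing a whole group: no accountants → C(6,4) = 15; no consultants → C(3,4) = 0.
Both groups omitted at once is impossible, so 126 − 15 = 111.

111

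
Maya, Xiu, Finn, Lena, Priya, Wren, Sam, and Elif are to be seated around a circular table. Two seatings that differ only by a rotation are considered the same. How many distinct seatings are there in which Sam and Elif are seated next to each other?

1440

Glue Sam and Elif into a block (2 internal orders). Seating 7 units around a circle gives (6)! arrangements.
So 2 × (6)! = 2 × 720 = 1440.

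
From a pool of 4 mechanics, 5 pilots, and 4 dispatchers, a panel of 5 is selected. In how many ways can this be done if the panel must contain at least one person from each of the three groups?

980

Unrestricted: C(13,5) = 1287 ways to pick any 5 of the 13.
Subtract selections that omit an entire group: no mechanics → C(9,5) = 126; no pilots → C(8,5) = 56; no dispatchers → C(9,5) = 126.
Add back selections omitting two groups (i.e. drawn from a single group): C(4,5) + C(5,5) + C(4,5) = 1.
By inclusion–exclusion: 1287 − 308 + 1 = 980.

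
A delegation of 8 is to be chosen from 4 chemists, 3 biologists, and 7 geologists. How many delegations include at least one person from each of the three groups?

2793

Total 8-person selections from all 14: C(14,8) = 3003.
Selections missing a whole group: no chemists → C(10,8) = 45; no biologists → C(11,8) = 165; no geologists → C(7,8) = 0.
Add back selections omitting two groups (i.e. drawn from a single group): C(4,8) + C(3,8) + C(7,8) = 0.
By inclusion–exclusion: 3003 − 210 + 0 = 2793.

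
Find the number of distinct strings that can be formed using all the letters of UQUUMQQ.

140

UQUUMQQ has 7 letters with Q appearing 3 times and U appearing 3 times.
Dividing 7! = 5040 by 3!·3! = 36 for the repeated letters gives 140.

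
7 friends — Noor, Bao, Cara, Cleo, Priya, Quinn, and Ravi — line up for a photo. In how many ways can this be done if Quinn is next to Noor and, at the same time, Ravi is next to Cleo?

Treat {Quinn,Noor} as one block (2 orders) and {Ravi,Cleo} as another (2 orders).
That leaves 5 units to arrange: 2 × 2 × 5! = 4 × 120 = 480.

480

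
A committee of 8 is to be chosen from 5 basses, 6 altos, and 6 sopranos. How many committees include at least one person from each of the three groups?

23485

With no constraint there are C(17,8) = 24310 possible selections.
Selections missing a whole group: no basses → C(12,8) = 495; no altos → C(11,8) = 165; no sopranos → C(11,8) = 165.
Add back selections omitting two groups (i.e. drawn from a single group): C(5,8) + C(6,8) + C(6,8) = 0.
By inclusion–exclusion: 24310 − 825 + 0 = 23485.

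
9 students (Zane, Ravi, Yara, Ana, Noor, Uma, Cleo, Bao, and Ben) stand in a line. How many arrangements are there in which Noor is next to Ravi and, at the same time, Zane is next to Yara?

20160

Treat {Noor,Ravi} as one block (2 orders) and {Zane,Yara} as another (2 orders).
That leaves 7 units to arrange: 2 × 2 × 7! = 4 × 5040 = 20160.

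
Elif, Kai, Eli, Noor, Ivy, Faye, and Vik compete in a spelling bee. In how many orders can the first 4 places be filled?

This is an ordered selection of 4 from 7: P(7,4).
That gives 7 × 6 × 5 × 4 = 840.

840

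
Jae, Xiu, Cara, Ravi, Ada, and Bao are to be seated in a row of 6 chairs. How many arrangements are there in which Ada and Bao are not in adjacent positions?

480

Of the 6! = 720 arrangements, those with Ada and Bao adjacent number 2 × 5! = 240 (treat the pair as a block with 2 internal orders).
Complementary counting: 720 − 240 = 480.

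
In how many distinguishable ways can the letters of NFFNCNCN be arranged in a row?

420

Letter multiplicities in NFFNCNCN: C×2, F×2, N×4.
So there are 8! / (4!·2!·2!) = 420 distinguishable arrangements.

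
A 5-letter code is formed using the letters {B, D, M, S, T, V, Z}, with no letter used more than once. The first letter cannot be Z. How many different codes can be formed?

The first letter has 7−1 = 6 choices (anything except Z).
The remaining 4 letters are filled from the other 6 symbols without repetition: 6 × 5 × 4 × 3 = 360.
Total: 6 × 360 = 2160.

2160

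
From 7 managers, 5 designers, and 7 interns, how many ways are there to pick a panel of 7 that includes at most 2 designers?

38467

Split by how many designers are chosen (0 through 2).
Sum: C(5,0)·C(14,7) + C(5,1)·C(14,6) + C(5,2)·C(14,5) = 3432 + 15015 + 20020 = 38467.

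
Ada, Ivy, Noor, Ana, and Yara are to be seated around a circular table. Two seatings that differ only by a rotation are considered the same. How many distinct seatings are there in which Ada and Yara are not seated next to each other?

12

All circular seatings of 5 people number (4)! = 24.
Seatings with Ada beside Yara: treat them as a block with 2 internal orders, giving 2 × (3)! = 12.
Subtracting, 24 − 12 = 12.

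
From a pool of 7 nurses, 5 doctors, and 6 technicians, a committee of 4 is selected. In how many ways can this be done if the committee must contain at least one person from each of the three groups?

1575

With no constraint there are C(18,4) = 3060 possible selections.
Selections missing a whole group: no nurses → C(11,4) = 330; no doctors → C(13,4) = 715; no technicians → C(12,4) = 495.
Add back selections omitting two groups (i.e. drawn from a single group): C(7,4) + C(5,4) + C(6,4) = 55.
By inclusion–exclusion: 3060 − 1540 + 55 = 1575.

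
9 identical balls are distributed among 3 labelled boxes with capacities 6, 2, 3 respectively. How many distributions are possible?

6

Without the upper bounds there are C(11,2) = 55 ways to split 9 among 3 boxes.
Subtract solutions that violate a single cap (substitute x_i' = x_i − (cap_i+1)): x_1 ≥ 7 gives C(4,2) = 6; x_2 ≥ 3 gives C(8,2) = 28; x_3 ≥ 4 gives C(7,2) = 21. Together 55.
Add back pairs where two caps are both exceeded: 0 + 0 + 6 = 6.
By inclusion–exclusion the count is 55 − 55 + 6 = 6.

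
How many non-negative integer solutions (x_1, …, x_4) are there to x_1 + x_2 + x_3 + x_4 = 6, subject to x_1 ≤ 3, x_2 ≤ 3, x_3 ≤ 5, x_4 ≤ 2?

Ignoring the caps, the number of non-negative solutions to x_1+…+x_4 = 6 is C(9,3) = 84.
Subtract solutions that violate a single cap (substitute x_i' = x_i − (cap_i+1)): x_1 ≥ 4 gives C(5,3) = 10; x_2 ≥ 4 gives C(5,3) = 10; x_3 ≥ 6 gives C(3,3) = 1; x_4 ≥ 3 gives C(6,3) = 20. Together 41.
No two caps can be exceeded simultaneously, so the pair terms are all 0.
By inclusion–exclusion the count is 84 − 41 + 0 = 43.

43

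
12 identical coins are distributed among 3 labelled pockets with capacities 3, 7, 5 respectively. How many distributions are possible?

Ignoring the caps, the number of non-negative solutions to x_1+…+x_3 = 12 is C(14,2) = 91.
Subtract solutions that violate a single cap (substitute x_i' = x_i − (cap_i+1)): x_1 ≥ 4 gives C(10,2) = 45; x_2 ≥ 8 gives C(6,2) = 15; x_3 ≥ 6 gives C(8,2) = 28. Together 88.
Add back pairs where two caps are both exceeded: 1 + 6 + 0 = 7.
By inclusion–exclusion the count is 91 − 88 + 7 = 10.

10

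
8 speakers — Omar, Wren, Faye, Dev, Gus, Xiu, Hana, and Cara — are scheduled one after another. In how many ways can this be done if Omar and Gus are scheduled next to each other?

10080

Glue Omar and Gus into one block (2 internal orders), leaving 7 units to arrange in a row.
So the count is 2·(7)! = 10080.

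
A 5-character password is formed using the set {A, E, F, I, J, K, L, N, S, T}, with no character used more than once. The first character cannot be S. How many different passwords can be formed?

The first character has 10−1 = 9 choices (anything except S).
The remaining 4 characters are filled from the other 9 symbols without repetition: 9 × 8 × 7 × 6 = 3024.
Total: 9 × 3024 = 27216.

27216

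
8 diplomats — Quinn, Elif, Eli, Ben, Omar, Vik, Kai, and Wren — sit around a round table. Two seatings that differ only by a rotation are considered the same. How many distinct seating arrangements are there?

Around a circle, 8 distinct people have 8!/8 = (7)! = 5040 rotationally distinct seatings.

5040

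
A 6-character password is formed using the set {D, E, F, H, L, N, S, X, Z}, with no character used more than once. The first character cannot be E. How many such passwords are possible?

53760

The first character has 9−1 = 8 choices (anything except E).
The remaining 5 characters are filled from the other 8 symbols without repetition: 8 × 7 × 6 × 5 × 4 = 6720.
Total: 8 × 6720 = 53760.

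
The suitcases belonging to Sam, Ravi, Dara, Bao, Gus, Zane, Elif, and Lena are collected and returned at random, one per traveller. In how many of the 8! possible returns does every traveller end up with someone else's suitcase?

14833

This is the derangement count D_8: permutations of 8 items with no fixed point.
By inclusion–exclusion this is Σ_{j=0}^{8} (−1)^j C(8,j)·(8−j)!.
Computing: 40320 − 40320 + 20160 − 6720 + 1680 − 336 + 56 − 8 + 1 = 14833.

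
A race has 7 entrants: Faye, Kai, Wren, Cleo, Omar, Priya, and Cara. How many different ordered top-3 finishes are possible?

210

This is an ordered selection of 3 from 7: P(7,3).
That gives 7 × 6 × 5 = 210.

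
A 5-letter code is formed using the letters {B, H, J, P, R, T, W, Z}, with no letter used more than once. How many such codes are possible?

Choose and order 5 of the 8 symbols: the first letter has 8 options, the next 7, and so on down to 4.
That product is 8 × 7 × 6 × 5 × 4 = 6720.

6720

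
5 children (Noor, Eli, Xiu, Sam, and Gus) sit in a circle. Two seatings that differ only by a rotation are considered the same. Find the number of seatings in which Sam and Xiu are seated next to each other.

12

Treat {Sam, Xiu} as one unit (2 internal orders) and seat the resulting 4 units around the table: (3)! circular arrangements.
So 2 × (3)! = 2 × 6 = 12.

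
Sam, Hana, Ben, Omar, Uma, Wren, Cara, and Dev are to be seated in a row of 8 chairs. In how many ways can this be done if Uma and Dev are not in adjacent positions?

30240

There are 8! = 40320 arrangements in all. If Uma and Dev are adjacent, merging them into one block gives 2·(7)! = 10080 arrangements.
Complementary counting: 40320 − 10080 = 30240.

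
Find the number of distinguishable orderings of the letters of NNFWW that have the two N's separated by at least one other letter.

18

There are 5!/(2!·2!) = 30 arrangements of NNFWW in total.
If the two N's are adjacent, glue them into one block, leaving 4 items to arrange: (4)!/(2!) = 12 ways.
Hence 30 − 12 = 18.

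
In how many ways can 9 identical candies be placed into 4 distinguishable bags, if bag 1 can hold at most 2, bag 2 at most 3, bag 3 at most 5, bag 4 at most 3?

29

By stars and bars, unrestricted non-negative solutions to x_1+…+x_4 = 9 number C(9+3,3) = 220.
Subtract solutions that violate a single cap (substitute x_i' = x_i − (cap_i+1)): x_1 ≥ 3 gives C(9,3) = 84; x_2 ≥ 4 gives C(8,3) = 56; x_3 ≥ 6 gives C(6,3) = 20; x_4 ≥ 4 gives C(8,3) = 56. Together 216.
Add back pairs where two caps are both exceeded: 10 + 1 + 10 + 0 + 4 + 0 = 25.
By inclusion–exclusion the count is 220 − 216 + 25 = 29.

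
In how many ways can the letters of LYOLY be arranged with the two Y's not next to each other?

There are 5!/(2!·2!) = 30 arrangements of LYOLY in total.
Arrangements with the Y's together: treat YY as one letter, giving (4)!/(2!) = 12.
Hence 30 − 12 = 18.

18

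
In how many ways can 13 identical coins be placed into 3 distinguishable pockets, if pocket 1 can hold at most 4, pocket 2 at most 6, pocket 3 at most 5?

Without the upper bounds there are C(15,2) = 105 ways to split 13 among 3 pockets.
Subtract solutions that violate a single cap (substitute x_i' = x_i − (cap_i+1)): x_1 ≥ 5 gives C(10,2) = 45; x_2 ≥ 7 gives C(8,2) = 28; x_3 ≥ 6 gives C(9,2) = 36. Together 109.
Add back pairs where two caps are both exceeded: 3 + 6 + 1 = 10.
By inclusion–exclusion the count is 105 − 109 + 10 = 6.

6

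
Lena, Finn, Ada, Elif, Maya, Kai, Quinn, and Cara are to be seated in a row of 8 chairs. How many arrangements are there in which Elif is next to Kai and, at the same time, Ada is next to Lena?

2880

Treat {Elif,Kai} as one block (2 orders) and {Ada,Lena} as another (2 orders).
That leaves 6 units to arrange: 2 × 2 × 6! = 4 × 720 = 2880.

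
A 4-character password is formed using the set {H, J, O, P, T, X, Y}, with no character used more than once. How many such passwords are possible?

840

This is a permutation of 4 out of 7: P(7,4) = 7!/3!.
That product is 7 × 6 × 5 × 4 = 840.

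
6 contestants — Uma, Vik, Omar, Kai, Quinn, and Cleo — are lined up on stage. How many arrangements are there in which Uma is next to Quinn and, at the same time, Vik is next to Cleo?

96

Treat {Uma,Quinn} as one block (2 orders) and {Vik,Cleo} as another (2 orders).
That leaves 4 units to arrange: 2 × 2 × 4! = 4 × 24 = 96.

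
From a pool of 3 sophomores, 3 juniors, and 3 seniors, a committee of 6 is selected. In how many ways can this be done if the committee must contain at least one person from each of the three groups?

81

Unrestricted: C(9,6) = 84 ways to pick any 6 of the 9.
Subtract selections that omit an entire group: no sophomores → C(6,6) = 1; no juniors → C(6,6) = 1; no seniors → C(6,6) = 1.
Add back selections omitting two groups (i.e. drawn from a single group): C(3,6) + C(3,6) + C(3,6) = 0.
By inclusion–exclusion: 84 − 3 + 0 = 81.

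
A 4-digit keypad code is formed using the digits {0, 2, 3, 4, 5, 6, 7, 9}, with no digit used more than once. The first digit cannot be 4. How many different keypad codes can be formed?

The first digit has 8−1 = 7 choices (anything except 4).
The remaining 3 digits are filled from the other 7 symbols without repetition: 7 × 6 × 5 = 210.
Total: 7 × 210 = 1470.

1470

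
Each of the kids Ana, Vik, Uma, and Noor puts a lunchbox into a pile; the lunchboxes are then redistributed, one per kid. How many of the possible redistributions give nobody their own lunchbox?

Count assignments avoiding every fixed point. For any j of the 4 kids fixed to their own lunchbox, the other 4−j can be arranged in (4−j)! ways.
By inclusion–exclusion this is Σ_{j=0}^{4} (−1)^j C(4,j)·(4−j)!.
Computing: 24 − 24 + 12 − 4 + 1 = 9.

9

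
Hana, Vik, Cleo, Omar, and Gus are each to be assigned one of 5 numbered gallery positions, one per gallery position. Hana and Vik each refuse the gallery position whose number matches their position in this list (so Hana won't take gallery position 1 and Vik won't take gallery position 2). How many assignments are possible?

78

Let Aᵢ (for i ∈ {1, 2}) be the placements that put person i in their forbidden gallery position. Any j of these fix j positions, leaving (5−j)! ways to fill the rest, and there are C(2,j) ways to pick which j.
By inclusion–exclusion, the number of valid placements is Σ_{j=0}^{2} (−1)^j C(2,j)·(5−j)!.
Computing: 120 − 48 + 6 = 78.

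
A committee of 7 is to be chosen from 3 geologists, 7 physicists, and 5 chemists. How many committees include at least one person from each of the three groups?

5516

Unrestricted: C(15,7) = 6435 ways to pick any 7 of the 15.
Subtract selections that omit an entire group: no geologists → C(12,7) = 792; no physicists → C(8,7) = 8; no chemists → C(10,7) = 120.
Add back selections omitting two groups (i.e. drawn from a single group): C(3,7) + C(7,7) + C(5,7) = 1.
By inclusion–exclusion: 6435 − 920 + 1 = 5516.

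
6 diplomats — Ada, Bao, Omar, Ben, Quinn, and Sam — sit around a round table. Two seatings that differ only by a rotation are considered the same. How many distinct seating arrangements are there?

Fix one person's seat to break rotational symmetry; the remaining 5 people can be arranged in (5)! = 120 ways.

120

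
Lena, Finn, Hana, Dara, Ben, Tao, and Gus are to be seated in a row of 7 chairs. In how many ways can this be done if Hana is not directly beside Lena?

There are 7! = 5040 arrangements in all. If Hana and Lena are adjacent, merging them into one block gives 2·(6)! = 1440 arrangements.
So 5040 − 1440 = 3600 arrangements keep them apart.

3600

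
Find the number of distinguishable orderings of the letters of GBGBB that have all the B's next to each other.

Treat the 3 copies of B as a single block. The multiset to arrange is then {BBB, G, G}, 3 items in all.
That gives (3)!/(2!) = 3 arrangements.

3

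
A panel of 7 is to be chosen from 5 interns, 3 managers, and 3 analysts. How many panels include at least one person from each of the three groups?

314

Total 7-person selections from all 11: C(11,7) = 330.
Selections missing a whole group: no interns → C(6,7) = 0; no managers → C(8,7) = 8; no analysts → C(8,7) = 8.
Add back selections omitting two groups (i.e. drawn from a single group): C(5,7) + C(3,7) + C(3,7) = 0.
By inclusion–exclusion: 330 − 16 + 0 = 314.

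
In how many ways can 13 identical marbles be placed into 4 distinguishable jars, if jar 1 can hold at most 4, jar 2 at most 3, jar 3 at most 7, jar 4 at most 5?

69

Ignoring the caps, the number of non-negative solutions to x_1+…+x_4 = 13 is C(16,3) = 560.
Subtract solutions that violate a single cap (substitute x_i' = x_i − (cap_i+1)): x_1 ≥ 5 gives C(11,3) = 165; x_2 ≥ 4 gives C(12,3) = 220; x_3 ≥ 8 gives C(8,3) = 56; x_4 ≥ 6 gives C(10,3) = 120. Together 561.
Add back pairs where two caps are both exceeded: 35 + 1 + 10 + 4 + 20 + 0 = 70.
By inclusion–exclusion the count is 560 − 561 + 70 = 69.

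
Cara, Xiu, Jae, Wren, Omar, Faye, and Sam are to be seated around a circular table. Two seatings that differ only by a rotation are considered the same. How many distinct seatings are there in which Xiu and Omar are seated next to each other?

240

Glue Xiu and Omar into a block (2 internal orders). Seating 6 units around a circle gives (5)! arrangements.
So 2 × (5)! = 2 × 120 = 240.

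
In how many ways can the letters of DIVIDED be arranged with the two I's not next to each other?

Total arrangements of DIVIDED: 7!/(3!·2!) = 420.
If the two I's are adjacent, glue them into one block, leaving 6 items to arrange: (6)!/(3!) = 120 ways.
Hence 420 − 120 = 300.

300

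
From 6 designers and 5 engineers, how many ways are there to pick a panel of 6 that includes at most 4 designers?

431

Split by how many designers are chosen (0 through 4).
Sum: C(6,0)·C(5,6) + C(6,1)·C(5,5) + C(6,2)·C(5,4) + C(6,3)·C(5,3) + C(6,4)·C(5,2) = 0 + 6 + 75 + 200 + 150 = 431.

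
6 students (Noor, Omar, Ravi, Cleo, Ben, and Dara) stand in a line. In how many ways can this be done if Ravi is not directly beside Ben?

There are 6! = 720 arrangements in all. If Ravi and Ben are adjacent, merging them into one block gives 2·(5)! = 240 arrangements.
So 720 − 240 = 480 arrangements keep them apart.

480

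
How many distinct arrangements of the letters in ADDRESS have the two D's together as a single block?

360

Treat the 2 copies of D as a single block. The multiset to arrange is then {DD, A, E, R, S, S}, 6 items in all.
That gives (6)!/(2!) = 360 arrangements.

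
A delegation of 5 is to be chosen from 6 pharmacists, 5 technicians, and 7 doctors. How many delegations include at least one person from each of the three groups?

6055

Total 5-person selections from all 18: C(18,5) = 8568.
Subtract selections that omit an entire group: no pharmacists → C(12,5) = 792; no technicians → C(13,5) = 1287; no doctors → C(11,5) = 462.
Add back selections omitting two groups (i.e. drawn from a single group): C(6,5) + C(5,5) + C(7,5) = 28.
By inclusion–exclusion: 8568 − 2541 + 28 = 6055.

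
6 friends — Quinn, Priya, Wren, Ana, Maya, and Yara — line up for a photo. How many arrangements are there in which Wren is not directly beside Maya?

There are 6! = 720 arrangements in all. If Wren and Maya are adjacent, merging them into one block gives 2·(5)! = 240 arrangements.
Complementary counting: 720 − 240 = 480.

480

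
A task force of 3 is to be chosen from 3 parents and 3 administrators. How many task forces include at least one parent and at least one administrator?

Total 3-person selections from all 6: C(6,3) = 20.
Selections missing a whole group: no parents → C(3,3) = 1; no administrators → C(3,3) = 1.
Both groups omitted at once is impossible, so 20 − 2 = 18.

18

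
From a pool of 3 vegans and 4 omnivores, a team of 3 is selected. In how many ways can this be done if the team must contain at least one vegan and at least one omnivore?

30

Total 3-person selections from all 7: C(7,3) = 35.
Subtract selections that omit an entire group: no vegans → C(4,3) = 4; no omnivores → C(3,3) = 1.
Both groups omitted at once is impossible, so 35 − 5 = 30.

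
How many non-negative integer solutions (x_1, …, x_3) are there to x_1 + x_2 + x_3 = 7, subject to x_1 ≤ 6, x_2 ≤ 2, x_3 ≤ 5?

Without the upper bounds there are C(9,2) = 36 ways to split 7 among 3 variables.
Subtract solutions that violate a single cap (substitute x_i' = x_i − (cap_i+1)): x_1 ≥ 7 gives C(2,2) = 1; x_2 ≥ 3 gives C(6,2) = 15; x_3 ≥ 6 gives C(3,2) = 3. Together 19.
No two caps can be exceeded simultaneously, so the pair terms are all 0.
By inclusion–exclusion the count is 36 − 19 + 0 = 17.

17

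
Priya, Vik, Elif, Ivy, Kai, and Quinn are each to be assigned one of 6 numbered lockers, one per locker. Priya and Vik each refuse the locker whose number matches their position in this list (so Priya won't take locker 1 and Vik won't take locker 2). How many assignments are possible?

504

Let Aᵢ (for i ∈ {1, 2}) be the placements that put person i in their forbidden locker. Any j of these fix j positions, leaving (6−j)! ways to fill the rest, and there are C(2,j) ways to pick which j.
By inclusion–exclusion, the number of valid placements is Σ_{j=0}^{2} (−1)^j C(2,j)·(6−j)!.
Computing: 720 − 240 + 24 = 504.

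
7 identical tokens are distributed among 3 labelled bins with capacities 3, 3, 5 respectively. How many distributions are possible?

13

Without the upper bounds there are C(9,2) = 36 ways to split 7 among 3 bins.
Subtract solutions that violate a single cap (substitute x_i' = x_i − (cap_i+1)): x_1 ≥ 4 gives C(5,2) = 10; x_2 ≥ 4 gives C(5,2) = 10; x_3 ≥ 6 gives C(3,2) = 3. Together 23.
No two caps can be exceeded simultaneously, so the pair terms are all 0.
By inclusion–exclusion the count is 36 − 23 + 0 = 13.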